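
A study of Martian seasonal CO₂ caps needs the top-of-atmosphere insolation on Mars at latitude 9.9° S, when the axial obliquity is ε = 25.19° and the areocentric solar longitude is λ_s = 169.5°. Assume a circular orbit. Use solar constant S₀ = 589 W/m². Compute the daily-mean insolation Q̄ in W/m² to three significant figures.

Q̄ ≈ 180 W/m²

sin δ = sin 25.19° × sin 169.5° = 0.07756, so δ = +4.449°.
cos H₀ = −tan(-9.9°) tan(+4.449°) = 0.0136, H₀ = 1.5572 rad.
Bracket: H₀ sin φ sin δ + cos φ cos δ sin H₀ = 1.5572×-0.17193×0.07756 + 0.98511×0.99699×0.99991 = -0.020765 + 0.982056 = 0.961291.
Q̄ = (S₀/π) × [bracket] = (589/π) × 0.961291 = 180.2 W/m².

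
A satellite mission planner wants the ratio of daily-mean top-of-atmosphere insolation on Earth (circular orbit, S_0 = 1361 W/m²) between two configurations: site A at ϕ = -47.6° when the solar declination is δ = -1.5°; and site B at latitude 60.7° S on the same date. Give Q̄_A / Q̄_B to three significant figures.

Q̄_A / Q̄_B ≈ 1.34

— Configuration A (ϕ=-47.6°):
cos h₀ = −tan(-47.6°) tan(-1.500°) = -0.0287, h₀ = 1.5995 rad.
Bracket: h₀ sin ϕ sin δ + cos ϕ cos δ sin h₀ = 1.5995×-0.73846×-0.02618 + 0.67430×0.99966×0.99959 = 0.030923 + 0.673794 = 0.704717.
Q̄ = (S_0/π) × [bracket] = (1361/π) × 0.704717 = 305.30 W/m².
— Configuration B (ϕ=-60.7°):
cos h₀ = −tan(-60.7°) tan(-1.500°) = -0.0467, h₀ = 1.6175 rad.
Bracket: h₀ sin ϕ sin δ + cos ϕ cos δ sin h₀ = 1.6175×-0.87207×-0.02618 + 0.48938×0.99966×0.99891 = 0.036929 + 0.488680 = 0.525609.
Q̄ = (S_0/π) × [bracket] = (1361/π) × 0.525609 = 227.70 W/m².
Ratio Q̄_A / Q̄_B = 305.30 / 227.70 = 1.341.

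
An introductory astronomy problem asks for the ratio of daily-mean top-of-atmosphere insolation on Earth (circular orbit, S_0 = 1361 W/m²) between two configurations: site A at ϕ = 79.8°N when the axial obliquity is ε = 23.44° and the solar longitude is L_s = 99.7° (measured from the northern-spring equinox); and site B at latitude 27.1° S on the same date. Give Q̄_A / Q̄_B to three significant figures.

— Configuration A (ϕ=+79.8°):
Solar declination: sin δ = sin ε · sin L_s = sin 23.44° × sin 99.7° = 0.39210, so δ = +23.085°.
cos h₀ = −tan(+79.8°) tan(+23.085°) = -2.3689 ≤ −1 ⇒ polar day, h₀ = π.
Bracket: h₀ sin ϕ sin δ + cos ϕ cos δ sin h₀ = 3.1416×0.98420×0.39210 + 0.17708×0.91992×0.00000 = 1.212359 + 0.000000 = 1.212359.
Q̄ = (S_0/π) × [bracket] = (1361/π) × 1.212359 = 525.22 W/m².
— Configuration B (ϕ=-27.1°):
cos h₀ = −tan(-27.1°) tan(+23.085°) = 0.2181, h₀ = 1.3509 rad.
Bracket: h₀ sin ϕ sin δ + cos ϕ cos δ sin h₀ = 1.3509×-0.45554×0.39210 + 0.89021×0.91992×0.97592 = -0.241294 + 0.799202 = 0.557908.
Q̄ = (S_0/π) × [bracket] = (1361/π) × 0.557908 = 241.70 W/m².
Ratio Q̄_A / Q̄_B = 525.22 / 241.70 = 2.173.

Q̄_A / Q̄_B ≈ 2.17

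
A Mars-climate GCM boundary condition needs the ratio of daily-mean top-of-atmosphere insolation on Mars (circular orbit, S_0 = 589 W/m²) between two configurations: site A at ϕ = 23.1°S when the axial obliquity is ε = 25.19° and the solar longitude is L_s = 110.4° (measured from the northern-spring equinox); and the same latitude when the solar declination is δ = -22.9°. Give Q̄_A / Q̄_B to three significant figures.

— Configuration A (ϕ=-23.1°):
Solar declination: sin δ = sin ε · sin L_s = sin 25.19° × sin 110.4° = 0.39893, so δ = +23.511°.
cos h₀ = −tan(-23.1°) tan(+23.511°) = 0.1856, h₀ = 1.3842 rad.
Bracket: h₀ sin ϕ sin δ + cos ϕ cos δ sin h₀ = 1.3842×-0.39234×0.39893 + 0.91982×0.91698×0.98263 = -0.216650 + 0.828806 = 0.612156.
Q̄ = (S_0/π) × [bracket] = (589/π) × 0.612156 = 114.77 W/m².
— Configuration B (ϕ=-23.1°):
cos h₀ = −tan(-23.1°) tan(-22.900°) = -0.1802, h₀ = 1.7520 rad.
Bracket: h₀ sin ϕ sin δ + cos ϕ cos δ sin h₀ = 1.7520×-0.39234×-0.38912 + 0.91982×0.92119×0.98363 = 0.267473 + 0.833458 = 1.100931.
Q̄ = (S_0/π) × [bracket] = (589/π) × 1.100931 = 206.41 W/m².
Ratio Q̄_A / Q̄_B = 114.77 / 206.41 = 0.5560.

Q̄_A / Q̄_B ≈ 0.556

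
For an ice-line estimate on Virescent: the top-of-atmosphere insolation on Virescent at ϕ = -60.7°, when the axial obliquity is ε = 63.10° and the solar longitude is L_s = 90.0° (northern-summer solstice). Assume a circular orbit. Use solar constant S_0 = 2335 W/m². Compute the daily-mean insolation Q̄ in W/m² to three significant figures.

Solar declination: sin δ = sin ε · sin L_s = sin 63.10° × sin 90.0° = 0.89180, so δ = +63.100°.
cos h₀ = −tan(-60.7°) tan(+63.100°) = 3.5125 ≥ 1 ⇒ polar night, h₀ = 0 and Q̄ = 0.

Q̄ ≈ 0.00 W/m²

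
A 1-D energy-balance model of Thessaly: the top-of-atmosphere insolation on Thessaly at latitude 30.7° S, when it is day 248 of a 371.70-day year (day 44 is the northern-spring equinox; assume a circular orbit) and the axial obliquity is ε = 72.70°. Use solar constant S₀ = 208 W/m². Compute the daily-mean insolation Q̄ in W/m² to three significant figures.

Solar longitude: λ_s = 360° × (248 − 44)/371.70 = 197.579°.
sin δ = sin 72.70° × sin 197.579° = -0.28835, so δ = -16.759°.
cos H₀ = −tan(-30.7°) tan(-16.759°) = -0.1788, H₀ = 1.7506 rad.
Bracket: H₀ sin φ sin δ + cos φ cos δ sin H₀ = 1.7506×-0.51054×-0.28835 + 0.85985×0.95752×0.98388 = 0.257713 + 0.810052 = 1.067765.
Q̄ = (S₀/π) × [bracket] = (208/π) × 1.067765 = 70.70 W/m².

Q̄ ≈ 70.7 W/m²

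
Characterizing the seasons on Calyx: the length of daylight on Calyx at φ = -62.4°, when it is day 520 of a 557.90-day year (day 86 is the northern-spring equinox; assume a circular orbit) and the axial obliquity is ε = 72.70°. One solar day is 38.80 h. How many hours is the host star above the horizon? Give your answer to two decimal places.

38.80 h

Solar longitude: λ_s = 360° × (520 − 86)/557.90 = 280.050°.
sin δ = sin 72.70° × sin 280.050° = -0.94011, so δ = -70.070°.
Sunrise equation: cos H₀ = −tan φ · tan δ = -5.2755 ≤ −1, so the host star never sets (polar day) and H₀ = π.
Daylight = 2H₀/(2π) × 38.80 h = (3.1416/π) × 38.80 = 38.80 h.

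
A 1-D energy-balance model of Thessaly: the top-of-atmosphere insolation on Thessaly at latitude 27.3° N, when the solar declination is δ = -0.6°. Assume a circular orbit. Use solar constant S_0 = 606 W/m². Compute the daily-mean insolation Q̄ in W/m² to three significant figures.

cos h₀ = −tan(+27.3°) tan(-0.600°) = 0.0054, h₀ = 1.5654 rad.
Bracket: h₀ sin ϕ sin δ + cos ϕ cos δ sin h₀ = 1.5654×0.45865×-0.01047 + 0.88862×0.99995×0.99999 = -0.007517 + 0.888567 = 0.881050.
Q̄ = (S_0/π) × [bracket] = (606/π) × 0.881050 = 170.0 W/m².

Q̄ ≈ 170 W/m²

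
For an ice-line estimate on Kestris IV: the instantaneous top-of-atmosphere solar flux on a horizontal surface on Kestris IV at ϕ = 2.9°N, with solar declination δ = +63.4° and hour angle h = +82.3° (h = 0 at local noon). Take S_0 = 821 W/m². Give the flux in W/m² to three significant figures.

cos θ_z = sin ϕ sin δ + cos ϕ cos δ cos h = 0.045238 + 0.059917 = 0.105155.
Flux = S_0 · cos θ_z = 821 × 0.105155 = 86.33 W/m².

86.3 W/m²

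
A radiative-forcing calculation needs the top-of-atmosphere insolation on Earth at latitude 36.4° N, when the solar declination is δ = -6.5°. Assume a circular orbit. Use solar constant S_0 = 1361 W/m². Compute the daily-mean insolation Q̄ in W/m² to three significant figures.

Q̄ ≈ 302 W/m²

cos h₀ = −tan(+36.4°) tan(-6.500°) = 0.0840, h₀ = 1.4867 rad.
Bracket: h₀ sin ϕ sin δ + cos ϕ cos δ sin h₀ = 1.4867×0.59342×-0.11320 + 0.80489×0.99357×0.99647 = -0.099869 + 0.796892 = 0.697023.
Q̄ = (S_0/π) × [bracket] = (1361/π) × 0.697023 = 302.0 W/m².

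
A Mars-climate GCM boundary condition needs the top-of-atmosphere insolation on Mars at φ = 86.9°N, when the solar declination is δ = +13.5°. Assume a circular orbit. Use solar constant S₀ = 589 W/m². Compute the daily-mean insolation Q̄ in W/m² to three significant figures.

Q̄ ≈ 137 W/m²

cos H₀ = −tan(+86.9°) tan(+13.500°) = -4.4329 ≤ −1 ⇒ polar day, H₀ = π.
Bracket: H₀ sin φ sin δ + cos φ cos δ sin H₀ = 3.1416×0.99854×0.23345 + 0.05408×0.97237×0.00000 = 0.732336 + 0.000000 = 0.732336.
Q̄ = (S₀/π) × [bracket] = (589/π) × 0.732336 = 137.3 W/m².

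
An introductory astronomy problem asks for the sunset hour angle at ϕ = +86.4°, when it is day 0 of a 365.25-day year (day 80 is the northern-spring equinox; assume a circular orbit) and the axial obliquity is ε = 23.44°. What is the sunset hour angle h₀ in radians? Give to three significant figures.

h₀ = 0.00 rad

Solar longitude: L_s = 360° × (0 − 80)/365.25 = -78.850°, i.e. -78.850° + 360° = 281.150°.
sin δ = sin 23.44° × sin 281.150° = -0.39028, so δ = -22.972°.
cos h₀ = −tan ϕ · tan δ = 6.7376 ≥ 1, so the Sun never rises (polar night) and h₀ = 0.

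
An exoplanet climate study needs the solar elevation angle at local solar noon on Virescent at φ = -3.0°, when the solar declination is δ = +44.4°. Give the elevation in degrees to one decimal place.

42.6°

At local noon the hour angle is zero, so the zenith angle equals |φ − δ| = |-3.0° − (+44.400°)| = 47.400°.
Elevation = 90° − 47.400° = 42.6°.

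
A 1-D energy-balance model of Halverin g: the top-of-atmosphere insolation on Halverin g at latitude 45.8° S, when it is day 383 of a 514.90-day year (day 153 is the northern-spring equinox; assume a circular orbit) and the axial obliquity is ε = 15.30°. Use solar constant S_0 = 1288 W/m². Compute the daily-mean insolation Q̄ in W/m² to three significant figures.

Solar longitude: L_s = 360° × (383 − 153)/514.90 = 160.808°.
sin δ = sin 15.30° × sin 160.808° = 0.08674, so δ = +4.976°.
cos h₀ = −tan(-45.8°) tan(+4.976°) = 0.0895, h₀ = 1.4811 rad.
Bracket: h₀ sin ϕ sin δ + cos ϕ cos δ sin h₀ = 1.4811×-0.71691×0.08674 + 0.69717×0.99623×0.99598 = -0.092102 + 0.691750 = 0.599648.
Q̄ = (S_0/π) × [bracket] = (1288/π) × 0.599648 = 245.8 W/m².

Q̄ ≈ 246 W/m²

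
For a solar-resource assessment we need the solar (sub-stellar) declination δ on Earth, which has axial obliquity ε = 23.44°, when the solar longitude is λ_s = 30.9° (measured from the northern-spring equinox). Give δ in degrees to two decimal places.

sin δ = sin ε · sin λ_s = sin 23.44° × sin 30.9° = 0.204281.
δ = arcsin(0.204281) = +11.79°.

δ = +11.79°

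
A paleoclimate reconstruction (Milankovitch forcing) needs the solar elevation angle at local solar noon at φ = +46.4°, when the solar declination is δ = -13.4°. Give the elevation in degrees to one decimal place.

30.2°

At local noon the hour angle is zero, so the zenith angle equals |φ − δ| = |+46.4° − (-13.400°)| = 59.800°.
Elevation = 90° − 59.800° = 30.2°.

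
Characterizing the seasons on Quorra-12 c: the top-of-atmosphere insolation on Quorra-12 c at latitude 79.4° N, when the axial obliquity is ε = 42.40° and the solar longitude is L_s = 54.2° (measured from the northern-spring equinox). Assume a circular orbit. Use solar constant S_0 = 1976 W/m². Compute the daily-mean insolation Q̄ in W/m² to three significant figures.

Q̄ ≈ 1.06e+03 W/m²

Solar declination: sin δ = sin ε · sin L_s = sin 42.40° × sin 54.2° = 0.54690, so δ = +33.155°.
cos h₀ = −tan(+79.4°) tan(+33.155°) = -3.4906 ≤ −1 ⇒ polar day, h₀ = π.
Bracket: h₀ sin ϕ sin δ + cos ϕ cos δ sin h₀ = 3.1416×0.98294×0.54690 + 0.18395×0.83720×0.00000 = 1.688830 + 0.000000 = 1.688830.
Q̄ = (S_0/π) × [bracket] = (1976/π) × 1.688830 = 1062 W/m².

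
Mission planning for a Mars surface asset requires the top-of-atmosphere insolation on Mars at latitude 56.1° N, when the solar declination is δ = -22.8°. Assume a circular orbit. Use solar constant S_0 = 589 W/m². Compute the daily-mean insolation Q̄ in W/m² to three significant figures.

cos h₀ = −tan(+56.1°) tan(-22.800°) = 0.6256, h₀ = 0.8949 rad.
Bracket: h₀ sin ϕ sin δ + cos ϕ cos δ sin h₀ = 0.8949×0.83001×-0.38752 + 0.55775×0.92186×0.78017 = -0.287841 + 0.401138 = 0.113297.
Q̄ = (S_0/π) × [bracket] = (589/π) × 0.113297 = 21.24 W/m².

Q̄ ≈ 21.2 W/m²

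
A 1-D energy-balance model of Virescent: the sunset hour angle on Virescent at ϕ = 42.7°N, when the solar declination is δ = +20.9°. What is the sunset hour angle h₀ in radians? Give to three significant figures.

cos h₀ = −tan ϕ · tan δ = −tan(+42.7°) × tan(+20.900°) = -0.3524, so h₀ = 1.9309 rad = 110.63°.

h₀ = 1.93 rad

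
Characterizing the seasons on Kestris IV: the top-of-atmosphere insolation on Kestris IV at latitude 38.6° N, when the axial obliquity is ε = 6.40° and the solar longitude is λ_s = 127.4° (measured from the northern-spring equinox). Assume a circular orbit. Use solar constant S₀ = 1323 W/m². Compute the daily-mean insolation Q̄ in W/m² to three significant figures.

Q̄ ≈ 365 W/m²

Solar declination: sin δ = sin ε · sin λ_s = sin 6.40° × sin 127.4° = 0.08855, so δ = +5.080°.
cos H₀ = −tan(+38.6°) tan(+5.080°) = -0.0710, H₀ = 1.6418 rad.
Bracket: H₀ sin φ sin δ + cos φ cos δ sin H₀ = 1.6418×0.62388×0.08855 + 0.78152×0.99607×0.99748 = 0.090701 + 0.776487 = 0.867188.
Q̄ = (S₀/π) × [bracket] = (1323/π) × 0.867188 = 365.2 W/m².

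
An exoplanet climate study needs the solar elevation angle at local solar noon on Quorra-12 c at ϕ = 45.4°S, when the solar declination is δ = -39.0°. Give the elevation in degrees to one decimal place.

At local noon the hour angle is zero, so the zenith angle equals |ϕ − δ| = |-45.4° − (-39.000°)| = 6.400°.
Elevation = 90° − 6.400° = 83.6°.

83.6°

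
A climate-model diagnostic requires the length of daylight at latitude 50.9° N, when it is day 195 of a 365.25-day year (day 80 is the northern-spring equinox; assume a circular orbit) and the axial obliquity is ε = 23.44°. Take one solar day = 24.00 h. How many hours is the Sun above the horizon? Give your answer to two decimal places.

15.85 h

Solar longitude: λ_s = 360° × (195 − 80)/365.25 = 113.347°.
sin δ = sin 23.44° × sin 113.347° = 0.36522, so δ = +21.421°.
cos H₀ = −tan φ · tan δ = −tan(+50.9°) × tan(+21.421°) = -0.4827, so H₀ = 2.0746 rad = 118.87°.
Daylight = 2H₀/(2π) × 24.00 h = (2.0746/π) × 24.00 = 15.85 h.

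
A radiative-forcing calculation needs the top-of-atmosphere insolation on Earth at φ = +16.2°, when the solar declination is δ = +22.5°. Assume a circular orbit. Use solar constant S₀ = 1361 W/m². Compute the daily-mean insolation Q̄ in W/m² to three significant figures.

Q̄ ≈ 460 W/m²

cos H₀ = −tan(+16.2°) tan(+22.500°) = -0.1203, H₀ = 1.6914 rad.
Bracket: H₀ sin φ sin δ + cos φ cos δ sin H₀ = 1.6914×0.27899×0.38268 + 0.96029×0.92388×0.99273 = 0.180580 + 0.880743 = 1.061323.
Q̄ = (S₀/π) × [bracket] = (1361/π) × 1.061323 = 459.8 W/m².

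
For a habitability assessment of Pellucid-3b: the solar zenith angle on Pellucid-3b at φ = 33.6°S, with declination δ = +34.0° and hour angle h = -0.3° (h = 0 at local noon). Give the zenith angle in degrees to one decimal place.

θ_z = 67.6°

cos θ_z = sin φ sin δ + cos φ cos δ cos h = -0.309453 + 0.690514 = 0.381061.
θ_z = arccos(0.381061) = 67.6°.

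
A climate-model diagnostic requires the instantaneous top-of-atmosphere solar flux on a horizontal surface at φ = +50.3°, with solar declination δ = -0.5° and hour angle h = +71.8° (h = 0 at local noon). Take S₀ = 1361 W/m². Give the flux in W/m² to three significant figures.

cos θ_z = sin φ sin δ + cos φ cos δ cos h = -0.006714 + 0.199502 = 0.192788.
Flux = S₀ · cos θ_z = 1361 × 0.192788 = 262.4 W/m².

262 W/m²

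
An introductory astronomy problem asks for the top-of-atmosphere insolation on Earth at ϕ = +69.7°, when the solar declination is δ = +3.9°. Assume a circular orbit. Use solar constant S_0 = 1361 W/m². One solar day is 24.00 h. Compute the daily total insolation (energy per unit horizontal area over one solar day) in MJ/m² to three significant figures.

16.9 MJ/m²

cos h₀ = −tan(+69.7°) tan(+3.900°) = -0.1843, h₀ = 1.7562 rad.
Bracket: h₀ sin ϕ sin δ + cos ϕ cos δ sin h₀ = 1.7562×0.93789×0.06802 + 0.34694×0.99768×0.98287 = 0.112037 + 0.340206 = 0.452243.
Q̄ = (S_0/π) × [bracket] = (1361/π) × 0.452243 = 195.92 W/m².
Daily total = Q̄ × 24.00 h × 3600 s/h = 195.92 × 24.00 × 3600 / 10⁶ = 16.93 MJ/m².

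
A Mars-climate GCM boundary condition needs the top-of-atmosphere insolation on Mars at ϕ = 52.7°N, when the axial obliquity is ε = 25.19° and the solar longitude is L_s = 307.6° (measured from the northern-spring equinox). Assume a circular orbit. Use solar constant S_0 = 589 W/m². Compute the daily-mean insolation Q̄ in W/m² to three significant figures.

Q̄ ≈ 40.0 W/m²

Solar declination: sin δ = sin ε · sin L_s = sin 25.19° × sin 307.6° = -0.33722, so δ = -19.707°.
cos h₀ = −tan(+52.7°) tan(-19.707°) = 0.4702, h₀ = 1.0813 rad.
Bracket: h₀ sin ϕ sin δ + cos ϕ cos δ sin h₀ = 1.0813×0.79547×-0.33722 + 0.60599×0.94143×0.88256 = -0.290057 + 0.503498 = 0.213441.
Q̄ = (S_0/π) × [bracket] = (589/π) × 0.213441 = 40.02 W/m².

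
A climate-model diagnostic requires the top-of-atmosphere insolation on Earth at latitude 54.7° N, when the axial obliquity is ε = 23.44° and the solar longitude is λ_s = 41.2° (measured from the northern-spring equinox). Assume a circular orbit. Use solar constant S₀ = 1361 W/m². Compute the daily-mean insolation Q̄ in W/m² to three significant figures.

Q̄ ≈ 405 W/m²

Solar declination: sin δ = sin ε · sin λ_s = sin 23.44° × sin 41.2° = 0.26202, so δ = +15.190°.
cos H₀ = −tan(+54.7°) tan(+15.190°) = -0.3835, H₀ = 1.9643 rad.
Bracket: H₀ sin φ sin δ + cos φ cos δ sin H₀ = 1.9643×0.81614×0.26202 + 0.57786×0.96506×0.92356 = 0.420056 + 0.515041 = 0.935097.
Q̄ = (S₀/π) × [bracket] = (1361/π) × 0.935097 = 405.1 W/m².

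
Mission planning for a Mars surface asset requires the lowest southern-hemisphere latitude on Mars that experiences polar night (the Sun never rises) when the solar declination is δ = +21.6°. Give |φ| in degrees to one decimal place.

|φ| = 68.4°

Polar night requires cos H₀ = −tan φ tan δ ≥ 1, i.e. tan φ tan δ ≤ −1.
The boundary is |tan φ| · |tan δ| = 1, so |φ| = 90° − |δ| = 90° − 21.6° = 68.4° in the southern hemisphere.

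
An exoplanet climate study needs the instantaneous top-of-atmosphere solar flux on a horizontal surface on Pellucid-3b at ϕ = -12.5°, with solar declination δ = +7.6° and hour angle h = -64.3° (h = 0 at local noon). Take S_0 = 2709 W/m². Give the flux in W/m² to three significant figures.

cos θ_z = sin ϕ sin δ + cos ϕ cos δ cos h = -0.028626 + 0.419660 = 0.391034.
Flux = S_0 · cos θ_z = 2709 × 0.391034 = 1059 W/m².

1.06e+03 W/m²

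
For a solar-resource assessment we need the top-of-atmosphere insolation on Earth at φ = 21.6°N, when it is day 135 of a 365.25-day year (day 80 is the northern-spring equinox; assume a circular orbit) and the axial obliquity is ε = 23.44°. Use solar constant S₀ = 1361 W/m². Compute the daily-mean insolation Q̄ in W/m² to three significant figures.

Solar longitude: λ_s = 360° × (135 − 80)/365.25 = 54.209°.
sin δ = sin 23.44° × sin 54.209° = 0.32267, so δ = +18.824°.
cos H₀ = −tan(+21.6°) tan(+18.824°) = -0.1350, H₀ = 1.7062 rad.
Bracket: H₀ sin φ sin δ + cos φ cos δ sin H₀ = 1.7062×0.36812×0.32267 + 0.92978×0.94651×0.99085 = 0.202665 + 0.871994 = 1.074659.
Q̄ = (S₀/π) × [bracket] = (1361/π) × 1.074659 = 465.6 W/m².

Q̄ ≈ 466 W/m²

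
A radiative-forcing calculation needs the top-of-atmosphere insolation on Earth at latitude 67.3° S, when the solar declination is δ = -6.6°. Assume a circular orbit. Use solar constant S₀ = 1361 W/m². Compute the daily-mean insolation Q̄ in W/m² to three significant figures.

cos H₀ = −tan(-67.3°) tan(-6.600°) = -0.2766, H₀ = 1.8510 rad.
Bracket: H₀ sin φ sin δ + cos φ cos δ sin H₀ = 1.8510×-0.92254×-0.11494 + 0.38591×0.99337×0.96099 = 0.196274 + 0.368397 = 0.564671.
Q̄ = (S₀/π) × [bracket] = (1361/π) × 0.564671 = 244.6 W/m².

Q̄ ≈ 245 W/m²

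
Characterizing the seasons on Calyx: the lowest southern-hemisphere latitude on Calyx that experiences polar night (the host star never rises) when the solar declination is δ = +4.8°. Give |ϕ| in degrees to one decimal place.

Polar night requires cos h₀ = −tan ϕ tan δ ≥ 1, i.e. tan ϕ tan δ ≤ −1.
The boundary is |tan ϕ| · |tan δ| = 1, so |ϕ| = 90° − |δ| = 90° − 4.8° = 85.2° in the southern hemisphere.

|ϕ| = 85.2°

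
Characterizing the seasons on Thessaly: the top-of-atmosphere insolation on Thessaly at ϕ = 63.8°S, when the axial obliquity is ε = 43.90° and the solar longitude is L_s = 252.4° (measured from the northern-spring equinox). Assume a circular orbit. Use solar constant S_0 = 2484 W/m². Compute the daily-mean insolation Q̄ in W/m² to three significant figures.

Q̄ ≈ 1.47e+03 W/m²

Solar declination: sin δ = sin ε · sin L_s = sin 43.90° × sin 252.4° = -0.66094, so δ = -41.372°.
cos h₀ = −tan(-63.8°) tan(-41.372°) = -1.7899 ≤ −1 ⇒ polar day, h₀ = π.
Bracket: h₀ sin ϕ sin δ + cos ϕ cos δ sin h₀ = 3.1416×-0.89726×-0.66094 + 0.44151×0.75044×0.00000 = 1.863079 + 0.000000 = 1.863079.
Q̄ = (S_0/π) × [bracket] = (2484/π) × 1.863079 = 1473 W/m².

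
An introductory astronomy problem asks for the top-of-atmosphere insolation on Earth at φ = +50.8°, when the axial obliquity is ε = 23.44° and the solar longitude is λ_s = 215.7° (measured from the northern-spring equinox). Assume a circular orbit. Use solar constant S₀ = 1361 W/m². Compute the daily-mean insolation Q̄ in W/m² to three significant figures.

Q̄ ≈ 155 W/m²

Solar declination: sin δ = sin ε · sin λ_s = sin 23.44° × sin 215.7° = -0.23213, so δ = -13.422°.
cos H₀ = −tan(+50.8°) tan(-13.422°) = 0.2926, H₀ = 1.2738 rad.
Bracket: H₀ sin φ sin δ + cos φ cos δ sin H₀ = 1.2738×0.77494×-0.23213 + 0.63203×0.97269×0.95623 = -0.229140 + 0.587861 = 0.358721.
Q̄ = (S₀/π) × [bracket] = (1361/π) × 0.358721 = 155.4 W/m².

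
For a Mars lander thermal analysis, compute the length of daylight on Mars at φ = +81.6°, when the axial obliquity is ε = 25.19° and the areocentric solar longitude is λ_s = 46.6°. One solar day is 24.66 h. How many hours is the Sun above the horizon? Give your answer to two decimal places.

24.66 h

sin δ = sin 25.19° × sin 46.6° = 0.30925, so δ = +18.014°.
Sunrise equation: cos H₀ = −tan φ · tan δ = -2.2022 ≤ −1, so the Sun never sets (polar day) and H₀ = π.
Daylight = 2H₀/(2π) × 24.66 h = (3.1416/π) × 24.66 = 24.66 h.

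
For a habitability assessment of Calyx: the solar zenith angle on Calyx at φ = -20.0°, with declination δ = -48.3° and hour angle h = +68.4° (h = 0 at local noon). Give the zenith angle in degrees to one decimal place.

θ_z = 61.0°

cos θ_z = sin φ sin δ + cos φ cos δ cos h = 0.255365 + 0.230119 = 0.485484.
θ_z = arccos(0.485484) = 61.0°.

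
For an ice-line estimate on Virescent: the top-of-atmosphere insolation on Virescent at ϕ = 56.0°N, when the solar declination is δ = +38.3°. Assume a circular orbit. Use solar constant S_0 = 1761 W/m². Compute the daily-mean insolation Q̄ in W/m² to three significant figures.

Q̄ ≈ 905 W/m²

cos h₀ = −tan(+56.0°) tan(+38.300°) = -1.1709 ≤ −1 ⇒ polar day, h₀ = π.
Bracket: h₀ sin ϕ sin δ + cos ϕ cos δ sin h₀ = 3.1416×0.82904×0.61978 + 0.55919×0.78478×0.00000 = 1.614224 + 0.000000 = 1.614224.
Q̄ = (S_0/π) × [bracket] = (1761/π) × 1.614224 = 904.8 W/m².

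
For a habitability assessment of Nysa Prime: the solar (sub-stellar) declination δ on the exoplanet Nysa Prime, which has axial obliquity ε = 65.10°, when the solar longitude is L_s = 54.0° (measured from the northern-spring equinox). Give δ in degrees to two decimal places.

δ = +47.21°

sin δ = sin ε · sin L_s = sin 65.10° × sin 54.0° = 0.733814.
δ = arcsin(0.733814) = +47.21°.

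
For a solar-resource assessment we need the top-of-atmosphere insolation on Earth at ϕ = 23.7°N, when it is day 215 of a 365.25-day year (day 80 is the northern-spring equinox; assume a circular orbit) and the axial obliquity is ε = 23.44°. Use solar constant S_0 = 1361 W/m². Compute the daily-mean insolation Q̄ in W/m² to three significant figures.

Q̄ ≈ 462 W/m²

Solar longitude: L_s = 360° × (215 − 80)/365.25 = 133.060°.
sin δ = sin 23.44° × sin 133.060° = 0.29064, so δ = +16.896°.
cos h₀ = −tan(+23.7°) tan(+16.896°) = -0.1333, h₀ = 1.7045 rad.
Bracket: h₀ sin ϕ sin δ + cos ϕ cos δ sin h₀ = 1.7045×0.40195×0.29064 + 0.91566×0.95683×0.99107 = 0.199124 + 0.868307 = 1.067431.
Q̄ = (S_0/π) × [bracket] = (1361/π) × 1.067431 = 462.4 W/m².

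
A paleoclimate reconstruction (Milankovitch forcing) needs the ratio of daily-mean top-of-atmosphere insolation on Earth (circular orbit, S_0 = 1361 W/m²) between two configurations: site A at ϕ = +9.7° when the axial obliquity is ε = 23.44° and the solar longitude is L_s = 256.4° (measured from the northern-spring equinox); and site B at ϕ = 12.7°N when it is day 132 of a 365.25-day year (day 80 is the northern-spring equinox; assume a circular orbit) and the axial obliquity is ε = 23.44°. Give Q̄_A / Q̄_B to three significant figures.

— Configuration A (ϕ=+9.7°):
Solar declination: sin δ = sin ε · sin L_s = sin 23.44° × sin 256.4° = -0.38663, so δ = -22.745°.
cos h₀ = −tan(+9.7°) tan(-22.745°) = 0.0717, h₀ = 1.4991 rad.
Bracket: h₀ sin ϕ sin δ + cos ϕ cos δ sin h₀ = 1.4991×0.16849×-0.38663 + 0.98570×0.92223×0.99743 = -0.097656 + 0.906706 = 0.809050.
Q̄ = (S_0/π) × [bracket] = (1361/π) × 0.809050 = 350.50 W/m².
— Configuration B (ϕ=+12.7°):
Solar longitude: L_s = 360° × (132 − 80)/365.25 = 51.253°.
sin δ = sin 23.44° × sin 51.253° = 0.31024, so δ = +18.074°.
cos h₀ = −tan(+12.7°) tan(+18.074°) = -0.0735, h₀ = 1.6444 rad.
Bracket: h₀ sin ϕ sin δ + cos ϕ cos δ sin h₀ = 1.6444×0.21985×0.31024 + 0.97553×0.95066×0.99729 = 0.112158 + 0.924884 = 1.037042.
Q̄ = (S_0/π) × [bracket] = (1361/π) × 1.037042 = 449.27 W/m².
Ratio Q̄_A / Q̄_B = 350.50 / 449.27 = 0.7802.

Q̄_A / Q̄_B ≈ 0.780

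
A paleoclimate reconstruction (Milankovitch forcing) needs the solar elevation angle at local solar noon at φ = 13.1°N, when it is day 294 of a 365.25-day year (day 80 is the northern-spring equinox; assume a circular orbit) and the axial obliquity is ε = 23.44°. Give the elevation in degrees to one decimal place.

65.1°

Solar longitude: λ_s = 360° × (294 − 80)/365.25 = 210.924°.
sin δ = sin 23.44° × sin 210.924° = -0.20442, so δ = -11.796°.
At local noon the hour angle is zero, so the zenith angle equals |φ − δ| = |+13.1° − (-11.796°)| = 24.896°.
Elevation = 90° − 24.896° = 65.1°.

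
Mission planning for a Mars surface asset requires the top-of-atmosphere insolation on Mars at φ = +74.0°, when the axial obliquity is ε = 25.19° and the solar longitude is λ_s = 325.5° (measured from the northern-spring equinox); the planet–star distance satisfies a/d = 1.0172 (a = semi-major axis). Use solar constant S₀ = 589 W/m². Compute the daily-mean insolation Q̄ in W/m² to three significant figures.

Solar declination: sin δ = sin ε · sin λ_s = sin 25.19° × sin 325.5° = -0.24107, so δ = -13.950°.
cos H₀ = −tan(+74.0°) tan(-13.950°) = 0.8663, H₀ = 0.5231 rad.
Bracket: H₀ sin φ sin δ + cos φ cos δ sin H₀ = 0.5231×0.96126×-0.24107 + 0.27564×0.97051×0.49956 = -0.121218 + 0.133638 = 0.012420.
Inverse-square distance factor (a/d)² = 1.0172² = 1.034696.
Q̄ = (S₀/π) × 1.034696 × [bracket] = (589/π) × 1.034696 × 0.012420 = 2.409 W/m².

Q̄ ≈ 2.41 W/m²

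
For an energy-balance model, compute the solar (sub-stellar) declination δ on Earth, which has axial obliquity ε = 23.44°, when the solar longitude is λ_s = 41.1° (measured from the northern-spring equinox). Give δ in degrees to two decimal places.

δ = +15.16°

sin δ = sin ε · sin λ_s = sin 23.44° × sin 41.1° = 0.261496.
δ = arcsin(0.261496) = +15.16°.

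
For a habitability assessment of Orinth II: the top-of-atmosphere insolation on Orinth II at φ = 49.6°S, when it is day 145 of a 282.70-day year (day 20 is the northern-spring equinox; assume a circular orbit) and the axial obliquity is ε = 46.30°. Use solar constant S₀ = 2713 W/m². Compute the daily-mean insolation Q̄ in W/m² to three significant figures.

Q̄ ≈ 302 W/m²

Solar longitude: λ_s = 360° × (145 − 20)/282.70 = 159.179°.
sin δ = sin 46.30° × sin 159.179° = 0.25697, so δ = +14.891°.
cos H₀ = −tan(-49.6°) tan(+14.891°) = 0.3124, H₀ = 1.2530 rad.
Bracket: H₀ sin φ sin δ + cos φ cos δ sin H₀ = 1.2530×-0.76154×0.25697 + 0.64812×0.96642×0.94994 = -0.245203 + 0.595001 = 0.349798.
Q̄ = (S₀/π) × [bracket] = (2713/π) × 0.349798 = 302.1 W/m².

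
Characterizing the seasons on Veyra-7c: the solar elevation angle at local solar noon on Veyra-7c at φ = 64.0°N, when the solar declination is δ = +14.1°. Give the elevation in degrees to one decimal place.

40.1°

At local noon the hour angle is zero, so the zenith angle equals |φ − δ| = |+64.0° − (+14.100°)| = 49.900°.
Elevation = 90° − 49.900° = 40.1°.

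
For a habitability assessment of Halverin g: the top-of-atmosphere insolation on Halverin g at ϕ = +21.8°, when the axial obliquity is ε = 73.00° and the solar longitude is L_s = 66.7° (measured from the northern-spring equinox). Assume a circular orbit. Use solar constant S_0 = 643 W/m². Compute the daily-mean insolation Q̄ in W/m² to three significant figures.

Q̄ ≈ 222 W/m²

Solar declination: sin δ = sin ε · sin L_s = sin 73.00° × sin 66.7° = 0.87831, so δ = +61.440°.
cos h₀ = −tan(+21.8°) tan(+61.440°) = -0.7348, h₀ = 2.3962 rad.
Bracket: h₀ sin ϕ sin δ + cos ϕ cos δ sin h₀ = 2.3962×0.37137×0.87831 + 0.92849×0.47808×0.67827 = 0.781588 + 0.301079 = 1.082667.
Q̄ = (S_0/π) × [bracket] = (643/π) × 1.082667 = 221.6 W/m².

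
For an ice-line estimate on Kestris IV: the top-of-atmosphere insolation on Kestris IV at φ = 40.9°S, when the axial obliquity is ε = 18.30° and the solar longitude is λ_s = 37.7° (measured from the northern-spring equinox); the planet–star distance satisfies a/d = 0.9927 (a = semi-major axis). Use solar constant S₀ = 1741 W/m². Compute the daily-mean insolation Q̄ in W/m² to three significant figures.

Q̄ ≈ 303 W/m²

Solar declination: sin δ = sin ε · sin λ_s = sin 18.30° × sin 37.7° = 0.19201, so δ = +11.070°.
cos H₀ = −tan(-40.9°) tan(+11.070°) = 0.1695, H₀ = 1.4005 rad.
Bracket: H₀ sin φ sin δ + cos φ cos δ sin H₀ = 1.4005×-0.65474×0.19201 + 0.75585×0.98139×0.98553 = -0.176066 + 0.731050 = 0.554984.
Inverse-square distance factor (a/d)² = 0.9927² = 0.985453.
Q̄ = (S₀/π) × 0.985453 × [bracket] = (1741/π) × 0.985453 × 0.554984 = 303.1 W/m².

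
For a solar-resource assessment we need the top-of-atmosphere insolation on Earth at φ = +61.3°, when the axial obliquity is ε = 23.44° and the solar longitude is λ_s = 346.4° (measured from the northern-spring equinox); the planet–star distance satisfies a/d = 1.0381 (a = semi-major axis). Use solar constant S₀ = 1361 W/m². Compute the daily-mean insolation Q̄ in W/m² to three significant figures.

Solar declination: sin δ = sin ε · sin λ_s = sin 23.44° × sin 346.4° = -0.09354, so δ = -5.367°.
cos H₀ = −tan(+61.3°) tan(-5.367°) = 0.1716, H₀ = 1.3983 rad.
Bracket: H₀ sin φ sin δ + cos φ cos δ sin H₀ = 1.3983×0.87715×-0.09354 + 0.48022×0.99562×0.98517 = -0.114729 + 0.471026 = 0.356297.
Inverse-square distance factor (a/d)² = 1.0381² = 1.077652.
Q̄ = (S₀/π) × 1.077652 × [bracket] = (1361/π) × 1.077652 × 0.356297 = 166.3 W/m².

Q̄ ≈ 166 W/m²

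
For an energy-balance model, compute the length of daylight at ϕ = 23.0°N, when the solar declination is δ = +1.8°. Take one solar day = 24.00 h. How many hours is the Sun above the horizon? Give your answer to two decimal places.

cos h₀ = −tan ϕ · tan δ = −tan(+23.0°) × tan(+1.800°) = -0.0133, so h₀ = 1.5841 rad = 90.76°.
Daylight = 2h₀/(2π) × 24.00 h = (1.5841/π) × 24.00 = 12.10 h.

12.10 h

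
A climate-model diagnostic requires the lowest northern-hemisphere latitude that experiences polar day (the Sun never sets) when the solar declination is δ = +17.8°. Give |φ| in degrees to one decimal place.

|φ| = 72.2°

Polar day requires cos H₀ = −tan φ tan δ ≤ −1, i.e. tan φ tan δ ≥ 1.
The boundary is |tan φ| · |tan δ| = 1, so |φ| = 90° − |δ| = 90° − 17.8° = 72.2° in the northern hemisphere.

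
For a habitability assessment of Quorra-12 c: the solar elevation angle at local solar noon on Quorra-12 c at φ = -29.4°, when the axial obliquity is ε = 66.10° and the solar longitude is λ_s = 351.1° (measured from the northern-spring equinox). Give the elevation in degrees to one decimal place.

Solar declination: sin δ = sin ε · sin λ_s = sin 66.10° × sin 351.1° = -0.14144, so δ = -8.131°.
At local noon the hour angle is zero, so the zenith angle equals |φ − δ| = |-29.4° − (-8.131°)| = 21.269°.
Elevation = 90° − 21.269° = 68.7°.

68.7°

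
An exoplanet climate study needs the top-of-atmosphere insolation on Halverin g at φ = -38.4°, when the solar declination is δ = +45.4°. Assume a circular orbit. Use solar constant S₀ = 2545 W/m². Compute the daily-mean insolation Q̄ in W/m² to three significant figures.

cos H₀ = −tan(-38.4°) tan(+45.400°) = 0.8037, H₀ = 0.6373 rad.
Bracket: H₀ sin φ sin δ + cos φ cos δ sin H₀ = 0.6373×-0.62115×0.71203 + 0.78369×0.70215×0.59499 = -0.281863 + 0.327404 = 0.045541.
Q̄ = (S₀/π) × [bracket] = (2545/π) × 0.045541 = 36.89 W/m².

Q̄ ≈ 36.9 W/m²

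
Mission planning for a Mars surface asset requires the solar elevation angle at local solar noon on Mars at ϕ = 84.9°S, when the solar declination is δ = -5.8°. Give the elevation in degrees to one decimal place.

At local noon the hour angle is zero, so the zenith angle equals |ϕ − δ| = |-84.9° − (-5.800°)| = 79.100°.
Elevation = 90° − 79.100° = 10.9°.

10.9°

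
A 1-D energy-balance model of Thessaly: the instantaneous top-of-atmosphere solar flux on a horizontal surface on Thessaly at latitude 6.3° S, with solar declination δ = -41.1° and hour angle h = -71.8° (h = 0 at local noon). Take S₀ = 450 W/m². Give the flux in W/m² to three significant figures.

138 W/m²

cos θ_z = sin φ sin δ + cos φ cos δ cos h = 0.072137 + 0.233943 = 0.306080.
Flux = S₀ · cos θ_z = 450 × 0.306080 = 137.7 W/m².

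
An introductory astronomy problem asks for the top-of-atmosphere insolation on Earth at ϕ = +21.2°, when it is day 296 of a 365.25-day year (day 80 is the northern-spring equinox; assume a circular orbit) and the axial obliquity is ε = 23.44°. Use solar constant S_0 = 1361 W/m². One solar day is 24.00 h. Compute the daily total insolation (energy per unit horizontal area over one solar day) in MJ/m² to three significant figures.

Solar longitude: L_s = 360° × (296 − 80)/365.25 = 212.895°.
sin δ = sin 23.44° × sin 212.895° = -0.21604, so δ = -12.477°.
cos h₀ = −tan(+21.2°) tan(-12.477°) = 0.0858, h₀ = 1.4849 rad.
Bracket: h₀ sin ϕ sin δ + cos ϕ cos δ sin h₀ = 1.4849×0.36162×-0.21604 + 0.93232×0.97638×0.99631 = -0.116007 + 0.906940 = 0.790933.
Q̄ = (S_0/π) × [bracket] = (1361/π) × 0.790933 = 342.65 W/m².
Daily total = Q̄ × 24.00 h × 3600 s/h = 342.65 × 24.00 × 3600 / 10⁶ = 29.60 MJ/m².

29.6 MJ/m²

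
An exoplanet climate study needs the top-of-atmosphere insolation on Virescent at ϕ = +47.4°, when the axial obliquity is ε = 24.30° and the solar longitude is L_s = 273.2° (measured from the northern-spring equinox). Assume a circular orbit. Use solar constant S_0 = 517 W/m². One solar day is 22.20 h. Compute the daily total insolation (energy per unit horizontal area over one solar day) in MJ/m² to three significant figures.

Solar declination: sin δ = sin ε · sin L_s = sin 24.30° × sin 273.2° = -0.41087, so δ = -24.260°.
cos h₀ = −tan(+47.4°) tan(-24.260°) = 0.4901, h₀ = 1.0586 rad.
Bracket: h₀ sin ϕ sin δ + cos ϕ cos δ sin h₀ = 1.0586×0.73610×-0.41087 + 0.67688×0.91169×0.87167 = -0.320164 + 0.537912 = 0.217748.
Q̄ = (S_0/π) × [bracket] = (517/π) × 0.217748 = 35.834 W/m².
Daily total = Q̄ × 22.20 h × 3600 s/h = 35.834 × 22.20 × 3600 / 10⁶ = 2.864 MJ/m².

2.86 MJ/m²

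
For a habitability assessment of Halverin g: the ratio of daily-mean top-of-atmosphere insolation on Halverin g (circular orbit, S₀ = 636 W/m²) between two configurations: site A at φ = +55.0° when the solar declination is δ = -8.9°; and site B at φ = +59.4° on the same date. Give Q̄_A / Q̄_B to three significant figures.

Q̄_A / Q̄_B ≈ 1.23

— Configuration A (φ=+55.0°):
cos H₀ = −tan(+55.0°) tan(-8.900°) = 0.2236, H₀ = 1.3452 rad.
Bracket: H₀ sin φ sin δ + cos φ cos δ sin H₀ = 1.3452×0.81915×-0.15471 + 0.57358×0.98796×0.97467 = -0.170478 + 0.552320 = 0.381842.
Q̄ = (S₀/π) × [bracket] = (636/π) × 0.381842 = 77.302 W/m².
— Configuration B (φ=+59.4°):
cos H₀ = −tan(+59.4°) tan(-8.900°) = 0.2648, H₀ = 1.3028 rad.
Bracket: H₀ sin φ sin δ + cos φ cos δ sin H₀ = 1.3028×0.86074×-0.15471 + 0.50904×0.98796×0.96431 = -0.173487 + 0.484962 = 0.311475.
Q̄ = (S₀/π) × [bracket] = (636/π) × 0.311475 = 63.057 W/m².
Ratio Q̄_A / Q̄_B = 77.302 / 63.057 = 1.226.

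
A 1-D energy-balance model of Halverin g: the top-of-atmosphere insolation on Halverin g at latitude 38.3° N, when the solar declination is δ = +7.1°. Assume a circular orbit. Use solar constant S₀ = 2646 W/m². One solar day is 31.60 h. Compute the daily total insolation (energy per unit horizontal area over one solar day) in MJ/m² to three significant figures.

cos H₀ = −tan(+38.3°) tan(+7.100°) = -0.0984, H₀ = 1.6693 rad.
Bracket: H₀ sin φ sin δ + cos φ cos δ sin H₀ = 1.6693×0.61978×0.12360 + 0.78478×0.99233×0.99515 = 0.127876 + 0.774984 = 0.902860.
Q̄ = (S₀/π) × [bracket] = (2646/π) × 0.902860 = 760.43 W/m².
Daily total = Q̄ × 31.60 h × 3600 s/h = 760.43 × 31.60 × 3600 / 10⁶ = 86.51 MJ/m².

86.5 MJ/m²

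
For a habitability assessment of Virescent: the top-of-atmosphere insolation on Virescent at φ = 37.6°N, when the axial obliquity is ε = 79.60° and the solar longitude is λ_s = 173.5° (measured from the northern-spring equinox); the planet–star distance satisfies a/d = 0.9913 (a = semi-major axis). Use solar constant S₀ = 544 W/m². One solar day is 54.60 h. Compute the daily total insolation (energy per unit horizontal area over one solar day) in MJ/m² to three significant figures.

30.0 MJ/m²

Solar declination: sin δ = sin ε · sin λ_s = sin 79.60° × sin 173.5° = 0.11134, so δ = +6.393°.
cos H₀ = −tan(+37.6°) tan(+6.393°) = -0.0863, H₀ = 1.6572 rad.
Bracket: H₀ sin φ sin δ + cos φ cos δ sin H₀ = 1.6572×0.61015×0.11134 + 0.79229×0.99378×0.99627 = 0.112580 + 0.784425 = 0.897005.
Inverse-square distance factor (a/d)² = 0.9913² = 0.982676.
Q̄ = (S₀/π) × 0.982676 × [bracket] = (544/π) × 0.982676 × 0.897005 = 152.64 W/m².
Daily total = Q̄ × 54.60 h × 3600 s/h = 152.64 × 54.60 × 3600 / 10⁶ = 30.00 MJ/m².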